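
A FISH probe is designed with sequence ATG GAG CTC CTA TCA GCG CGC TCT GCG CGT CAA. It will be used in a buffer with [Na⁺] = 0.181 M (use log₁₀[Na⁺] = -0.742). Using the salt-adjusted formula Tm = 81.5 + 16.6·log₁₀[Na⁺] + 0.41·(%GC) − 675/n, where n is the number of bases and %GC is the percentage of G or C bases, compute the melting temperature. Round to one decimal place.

Length n = 33. Counting bases: C=11, G=9, T=7, A=6
G+C = 20, so %GC = 20/33 × 100 = 60.606%
Salt term: 16.6 × (-0.742) = -12.317
GC term: 0.41 × 60.606 = 24.848; length term: −675/33 = −20.455
Tm = 81.5 + (-12.317) + 24.848 − 20.455 = 73.576 → 73.6°C

73.6°C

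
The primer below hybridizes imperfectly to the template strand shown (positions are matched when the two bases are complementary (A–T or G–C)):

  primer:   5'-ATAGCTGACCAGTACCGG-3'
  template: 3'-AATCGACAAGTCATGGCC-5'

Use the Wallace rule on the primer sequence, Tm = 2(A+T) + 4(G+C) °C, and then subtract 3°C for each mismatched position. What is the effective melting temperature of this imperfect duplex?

Primer base counts: A=5, T=3, G=5, C=5 → A+T=8, G+C=10
Perfect-match Tm = 2(8) + 4(10) = 16 + 40 = 56°C
Mismatches (positions where the bases are not complementary): 3 (at positions 1, 8, 9)
Effective Tm = 56 − 3×3 = 56 − 9 = 47°C

47°C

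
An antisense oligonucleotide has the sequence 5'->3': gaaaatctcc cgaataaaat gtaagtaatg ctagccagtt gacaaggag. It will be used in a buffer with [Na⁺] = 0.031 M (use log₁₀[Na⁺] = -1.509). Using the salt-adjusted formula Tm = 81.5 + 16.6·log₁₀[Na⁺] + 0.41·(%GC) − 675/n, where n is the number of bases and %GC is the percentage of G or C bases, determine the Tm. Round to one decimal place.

Length n = 49. Counting bases: C=8, T=10, A=20, G=11
G+C = 19, so %GC = 19/49 × 100 = 38.776%
Salt term: 16.6 × (-1.509) = -25.049
GC term: 0.41 × 38.776 = 15.898; length term: −675/49 = −13.776
Tm = 81.5 + (-25.049) + 15.898 − 13.776 = 58.573 → 58.6°C

58.6°C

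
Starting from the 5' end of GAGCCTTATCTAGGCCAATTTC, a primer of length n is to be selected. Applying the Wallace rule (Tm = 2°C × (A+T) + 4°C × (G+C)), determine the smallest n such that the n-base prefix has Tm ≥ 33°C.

n = 12

First 11 bases: GAGCCTTATCT → Tm = 32°C (< 33°C)
First 12 bases: GAGCCTTATCTA → Tm = 34°C (≥ 33°C)
Since every base adds ≥2°C, Tm only increases with n, so the threshold is first crossed at n = 12.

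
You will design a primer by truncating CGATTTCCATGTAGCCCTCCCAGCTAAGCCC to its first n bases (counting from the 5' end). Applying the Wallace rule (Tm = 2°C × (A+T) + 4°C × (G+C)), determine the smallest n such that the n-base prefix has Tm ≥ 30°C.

n = 11

First 10 bases: CGATTTCCAT → Tm = 28°C (< 30°C)
First 11 bases: CGATTTCCATG → Tm = 32°C (≥ 30°C)
Each additional base adds 2°C (A/T) or 4°C (G/C), so Tm is non-decreasing in n; n = 11 is the first length to reach 30°C.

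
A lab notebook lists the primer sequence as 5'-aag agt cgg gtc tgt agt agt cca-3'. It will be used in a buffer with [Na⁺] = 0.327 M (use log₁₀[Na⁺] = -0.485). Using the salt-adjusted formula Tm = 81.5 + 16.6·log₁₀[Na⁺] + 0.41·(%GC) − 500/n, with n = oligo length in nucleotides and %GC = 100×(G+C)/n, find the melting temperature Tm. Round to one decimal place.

73.1°C

Length n = 24. T=6, A=6, C=4, G=8
G+C = 12, so %GC = 12/24 × 100 = 50%
Salt term: 16.6 × (-0.485) = -8.051
GC term: 0.41 × 50 = 20.5; length term: −500/24 = −20.833
Tm = 81.5 + (-8.051) + 20.5 − 20.833 = 73.116 → 73.1°C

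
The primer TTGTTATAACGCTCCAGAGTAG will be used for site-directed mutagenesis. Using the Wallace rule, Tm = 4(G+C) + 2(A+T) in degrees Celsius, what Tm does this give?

62°C

Counting bases: G=5, A=6, T=7, C=4
AT pairs contribute 13, GC pairs contribute 9.
Tm = 4·9 + 2·13 = 36 + 26 = 62°C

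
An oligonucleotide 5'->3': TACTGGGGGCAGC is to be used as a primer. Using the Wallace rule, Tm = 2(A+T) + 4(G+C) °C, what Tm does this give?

Base counts: G=6, T=2, A=2, C=3
A+T = 4, G+C = 9
Tm = 2(4) + 4(9) = 8 + 36 = 44°C

44°C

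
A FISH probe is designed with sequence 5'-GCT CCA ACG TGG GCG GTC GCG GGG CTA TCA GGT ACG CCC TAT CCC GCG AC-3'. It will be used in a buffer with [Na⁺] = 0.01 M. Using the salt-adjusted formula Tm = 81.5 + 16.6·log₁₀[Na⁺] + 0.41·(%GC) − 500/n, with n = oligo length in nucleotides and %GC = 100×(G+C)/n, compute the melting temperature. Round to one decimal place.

Length n = 50. Base counts: A=7, G=17, C=18, T=8
G+C = 35, so %GC = 35/50 × 100 = 70%
Salt term: 16.6 × (-2) = -33.2
GC term: 0.41 × 70 = 28.7; length term: −500/50 = −10
Tm = 81.5 + (-33.2) + 28.7 − 10 = 67 → 67.0°C

67.0°C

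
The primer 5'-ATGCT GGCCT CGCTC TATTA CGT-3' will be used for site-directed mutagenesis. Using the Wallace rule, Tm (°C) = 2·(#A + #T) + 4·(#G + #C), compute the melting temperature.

70°C

Counting bases: G=5, C=7, T=8, A=3
AT pairs contribute 11, GC pairs contribute 12.
Tm = 2×11 + 4×12 = 70°C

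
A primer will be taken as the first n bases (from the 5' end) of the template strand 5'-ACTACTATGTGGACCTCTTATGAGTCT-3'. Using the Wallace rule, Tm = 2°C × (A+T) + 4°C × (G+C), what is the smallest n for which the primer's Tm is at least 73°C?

First 25 bases: ACTACTATGTGGACCTCTTATGAGT → Tm = 70°C (< 73°C)
First 26 bases: ACTACTATGTGGACCTCTTATGAGTC → Tm = 74°C (≥ 73°C)
Each additional base adds 2°C (A/T) or 4°C (G/C), so Tm is non-decreasing in n; n = 26 is the first length to reach 73°C.

n = 26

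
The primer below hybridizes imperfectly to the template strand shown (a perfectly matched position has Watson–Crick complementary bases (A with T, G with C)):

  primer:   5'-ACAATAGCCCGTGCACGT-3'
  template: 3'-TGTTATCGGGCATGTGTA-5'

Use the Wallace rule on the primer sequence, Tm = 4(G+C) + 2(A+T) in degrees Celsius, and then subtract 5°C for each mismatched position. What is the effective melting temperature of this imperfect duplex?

Primer base counts: A=5, T=3, G=4, C=6 → A+T=8, G+C=10
Perfect-match Tm = 2(8) + 4(10) = 16 + 40 = 56°C
Mismatches (positions where the bases are not complementary): 2 (at positions 13, 17)
Effective Tm = 56 − 2×5 = 56 − 10 = 46°C

46°C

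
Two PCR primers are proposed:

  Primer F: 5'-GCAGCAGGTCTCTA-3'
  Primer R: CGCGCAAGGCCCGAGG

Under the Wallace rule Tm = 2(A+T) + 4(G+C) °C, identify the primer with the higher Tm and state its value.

Primer R, 58°C

Primer F: A+T=6, G+C=8 → Tm = 2(6)+4(8) = 44°C
Primer R: A+T=3, G+C=13 → Tm = 2(3)+4(13) = 58°C
44°C vs 58°C → primer R is higher.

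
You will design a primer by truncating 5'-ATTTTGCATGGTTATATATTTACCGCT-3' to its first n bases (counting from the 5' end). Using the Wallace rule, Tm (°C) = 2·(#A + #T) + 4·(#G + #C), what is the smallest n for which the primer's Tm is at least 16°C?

First 6 bases: ATTTTG → Tm = 14°C (< 16°C)
First 7 bases: ATTTTGC → Tm = 18°C (≥ 16°C)
Since every base adds ≥2°C, Tm only increases with n, so the threshold is first crossed at n = 7.

n = 7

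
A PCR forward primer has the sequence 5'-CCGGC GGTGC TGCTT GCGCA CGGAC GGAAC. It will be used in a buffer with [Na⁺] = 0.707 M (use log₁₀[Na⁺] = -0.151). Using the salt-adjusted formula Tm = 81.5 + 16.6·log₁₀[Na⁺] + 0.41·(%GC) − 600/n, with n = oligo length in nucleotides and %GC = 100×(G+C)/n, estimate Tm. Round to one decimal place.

89.1°C

Length n = 30. Counting bases: A=4, T=4, G=12, C=10
G+C = 22, so %GC = 22/30 × 100 = 73.333%
Salt term: 16.6 × (-0.151) = -2.507
GC term: 0.41 × 73.333 = 30.067; length term: −600/30 = −20
Tm = 81.5 + (-2.507) + 30.067 − 20 = 89.06 → 89.1°C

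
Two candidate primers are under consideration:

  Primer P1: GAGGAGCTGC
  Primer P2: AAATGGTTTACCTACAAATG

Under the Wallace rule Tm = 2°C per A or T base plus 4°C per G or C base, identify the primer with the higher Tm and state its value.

Primer P1: A+T=3, G+C=7 → Tm = 2(3)+4(7) = 34°C
Primer P2: A+T=14, G+C=6 → Tm = 2(14)+4(6) = 52°C
34°C vs 52°C → primer P2 is higher.

Primer P2, 52°C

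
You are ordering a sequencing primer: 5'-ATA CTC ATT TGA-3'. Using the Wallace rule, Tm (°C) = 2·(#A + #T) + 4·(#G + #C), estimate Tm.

30°C

C=2, T=5, G=1, A=4
AT pairs contribute 9, GC pairs contribute 3.
Tm = 2(9) + 4(3) = 18 + 12 = 30°C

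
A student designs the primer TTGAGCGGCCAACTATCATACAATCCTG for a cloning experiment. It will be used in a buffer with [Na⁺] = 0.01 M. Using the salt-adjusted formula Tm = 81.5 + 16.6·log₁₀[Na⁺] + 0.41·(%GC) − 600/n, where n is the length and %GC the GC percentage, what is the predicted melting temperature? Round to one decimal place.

Length n = 28. G=5, T=7, C=8, A=8
G+C = 13, so %GC = 13/28 × 100 = 46.429%
Salt term: 16.6 × (-2) = -33.2
GC term: 0.41 × 46.429 = 19.036; length term: −600/28 = −21.429
Tm = 81.5 + (-33.2) + 19.036 − 21.429 = 45.907 → 45.9°C

45.9°C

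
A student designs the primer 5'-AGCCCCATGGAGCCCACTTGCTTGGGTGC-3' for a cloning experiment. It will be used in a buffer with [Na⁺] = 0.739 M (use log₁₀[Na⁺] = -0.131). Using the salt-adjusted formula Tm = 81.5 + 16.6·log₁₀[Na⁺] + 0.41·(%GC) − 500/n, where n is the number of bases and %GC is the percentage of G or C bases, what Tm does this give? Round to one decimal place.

Length n = 29. G=9, C=10, T=6, A=4
G+C = 19, so %GC = 19/29 × 100 = 65.517%
Salt term: 16.6 × (-0.131) = -2.175
GC term: 0.41 × 65.517 = 26.862; length term: −500/29 = −17.241
Tm = 81.5 + (-2.175) + 26.862 − 17.241 = 88.946 → 88.9°C

88.9°C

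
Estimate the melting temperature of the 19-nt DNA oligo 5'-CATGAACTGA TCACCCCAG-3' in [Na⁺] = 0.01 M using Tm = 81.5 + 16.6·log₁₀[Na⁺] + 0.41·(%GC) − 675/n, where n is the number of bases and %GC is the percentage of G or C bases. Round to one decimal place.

34.4°C

Length n = 19. G=3, A=6, C=7, T=3
G+C = 10, so %GC = 10/19 × 100 = 52.632%
Salt term: 16.6 × (-2) = -33.2
GC term: 0.41 × 52.632 = 21.579; length term: −675/19 = −35.526
Tm = 81.5 + (-33.2) + 21.579 − 35.526 = 34.353 → 34.4°C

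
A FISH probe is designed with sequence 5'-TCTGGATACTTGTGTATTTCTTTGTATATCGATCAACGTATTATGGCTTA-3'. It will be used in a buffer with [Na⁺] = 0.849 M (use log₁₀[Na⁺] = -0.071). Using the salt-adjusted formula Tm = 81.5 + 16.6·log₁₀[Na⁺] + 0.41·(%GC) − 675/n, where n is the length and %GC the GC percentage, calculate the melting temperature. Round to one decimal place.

Length n = 50. Counting bases: A=11, G=9, T=23, C=7
G+C = 16, so %GC = 16/50 × 100 = 32%
Salt term: 16.6 × (-0.071) = -1.179
GC term: 0.41 × 32 = 13.12; length term: −675/50 = −13.5
Tm = 81.5 + (-1.179) + 13.12 − 13.5 = 79.941 → 79.9°C

79.9°C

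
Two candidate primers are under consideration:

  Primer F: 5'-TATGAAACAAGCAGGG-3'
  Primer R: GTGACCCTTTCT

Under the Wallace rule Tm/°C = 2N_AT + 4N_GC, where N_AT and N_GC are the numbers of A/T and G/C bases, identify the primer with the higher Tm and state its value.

Primer F: A+T=9, G+C=7 → Tm = 2(9)+4(7) = 46°C
Primer R: A+T=6, G+C=6 → Tm = 2(6)+4(6) = 36°C
46°C vs 36°C → primer F is higher.

Primer F, 46°C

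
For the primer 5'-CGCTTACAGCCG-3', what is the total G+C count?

8

Counting bases: A=2, G=3, T=2, C=5
Total G or C: 3 + 5 = 8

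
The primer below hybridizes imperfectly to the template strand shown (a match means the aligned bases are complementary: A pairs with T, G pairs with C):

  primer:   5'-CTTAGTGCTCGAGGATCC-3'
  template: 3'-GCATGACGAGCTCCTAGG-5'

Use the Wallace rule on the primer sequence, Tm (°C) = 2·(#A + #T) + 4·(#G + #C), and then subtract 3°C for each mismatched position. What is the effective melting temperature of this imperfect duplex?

50°C

Primer base counts: A=3, T=5, G=5, C=5 → A+T=8, G+C=10
Perfect-match Tm = 2(8) + 4(10) = 16 + 40 = 56°C
Mismatches (positions where the bases are not complementary): 2 (at positions 2, 5)
Effective Tm = 56 − 2×3 = 56 − 6 = 50°C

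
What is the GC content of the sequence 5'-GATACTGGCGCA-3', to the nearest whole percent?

C=3, T=2, A=3, G=4
G+C = 4 + 3 = 7 out of 12 bases
%GC = 7/12 × 100 = 58.33% ≈ 58%

58%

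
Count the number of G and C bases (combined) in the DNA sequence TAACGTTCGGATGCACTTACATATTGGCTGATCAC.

Scanning the sequence gives G=7, T=11, A=9, C=8.
Total G or C: 7 + 8 = 15

15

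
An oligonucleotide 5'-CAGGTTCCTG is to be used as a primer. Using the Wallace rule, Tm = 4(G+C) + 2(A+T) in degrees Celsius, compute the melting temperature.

32°C

G=3, T=3, C=3, A=1
A+T = 4, G+C = 6
Tm = 2(4) + 4(6) = 8 + 24 = 32°C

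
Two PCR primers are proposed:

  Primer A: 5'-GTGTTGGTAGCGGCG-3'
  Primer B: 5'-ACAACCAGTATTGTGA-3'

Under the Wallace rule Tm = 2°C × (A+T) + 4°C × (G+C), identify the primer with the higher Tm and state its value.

Primer A, 50°C

Primer A: A+T=5, G+C=10 → Tm = 2(5)+4(10) = 50°C
Primer B: A+T=10, G+C=6 → Tm = 2(10)+4(6) = 44°C
50°C vs 44°C → primer A is higher.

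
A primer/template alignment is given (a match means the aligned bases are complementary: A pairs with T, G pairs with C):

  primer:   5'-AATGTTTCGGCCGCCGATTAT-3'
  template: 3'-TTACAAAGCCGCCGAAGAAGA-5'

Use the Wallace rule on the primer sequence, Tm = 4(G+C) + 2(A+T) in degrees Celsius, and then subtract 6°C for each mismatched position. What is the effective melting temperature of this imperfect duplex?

32°C

Primer base counts: A=4, T=7, G=5, C=5 → A+T=11, G+C=10
Perfect-match Tm = 2(11) + 4(10) = 22 + 40 = 62°C
Mismatches (positions where the bases are not complementary): 5 (at positions 12, 15, 16, 17, 20)
Effective Tm = 62 − 5×6 = 62 − 30 = 32°C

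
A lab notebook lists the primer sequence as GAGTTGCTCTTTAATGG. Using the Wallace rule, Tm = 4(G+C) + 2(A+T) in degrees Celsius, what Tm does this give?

48°C

A=3, C=2, T=7, G=5
So N_AT = 10 and N_GC = 7.
Tm = 4·7 + 2·10 = 28 + 20 = 48°C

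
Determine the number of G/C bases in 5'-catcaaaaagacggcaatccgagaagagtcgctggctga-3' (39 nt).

20

T=5, G=11, A=14, C=9
G+C = 11 + 9 = 20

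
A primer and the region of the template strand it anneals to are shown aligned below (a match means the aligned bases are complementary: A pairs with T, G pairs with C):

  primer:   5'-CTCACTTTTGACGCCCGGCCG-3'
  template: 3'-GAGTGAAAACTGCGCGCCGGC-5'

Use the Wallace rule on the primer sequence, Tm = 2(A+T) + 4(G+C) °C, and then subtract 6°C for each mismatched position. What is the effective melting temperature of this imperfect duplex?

Primer base counts: A=2, T=5, G=5, C=9 → A+T=7, G+C=14
Perfect-match Tm = 2(7) + 4(14) = 14 + 56 = 70°C
Mismatches (positions where the bases are not complementary): 1 (at position 15)
Effective Tm = 70 − 1×6 = 70 − 6 = 64°C

64°C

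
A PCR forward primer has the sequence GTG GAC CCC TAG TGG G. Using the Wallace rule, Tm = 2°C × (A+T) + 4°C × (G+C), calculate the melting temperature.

Base counts: C=4, A=2, G=7, T=3
So N_AT = 5 and N_GC = 11.
Tm = 2(5) + 4(11) = 10 + 44 = 54°C

54°C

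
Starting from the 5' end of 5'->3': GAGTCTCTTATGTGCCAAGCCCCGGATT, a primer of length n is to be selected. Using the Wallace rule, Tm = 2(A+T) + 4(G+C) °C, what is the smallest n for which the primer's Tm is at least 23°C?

n = 8

First 7 bases: GAGTCTC → Tm = 22°C (< 23°C)
First 8 bases: GAGTCTCT → Tm = 24°C (≥ 23°C)
Since every base adds ≥2°C, Tm only increases with n, so the threshold is first crossed at n = 8.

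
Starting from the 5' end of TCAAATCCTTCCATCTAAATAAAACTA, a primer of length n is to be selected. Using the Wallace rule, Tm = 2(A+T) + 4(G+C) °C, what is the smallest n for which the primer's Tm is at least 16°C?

n = 7

First 6 bases: TCAAAT → Tm = 14°C (< 16°C)
First 7 bases: TCAAATC → Tm = 18°C (≥ 16°C)
Each additional base adds 2°C (A/T) or 4°C (G/C), so Tm is non-decreasing in n; n = 7 is the first length to reach 16°C.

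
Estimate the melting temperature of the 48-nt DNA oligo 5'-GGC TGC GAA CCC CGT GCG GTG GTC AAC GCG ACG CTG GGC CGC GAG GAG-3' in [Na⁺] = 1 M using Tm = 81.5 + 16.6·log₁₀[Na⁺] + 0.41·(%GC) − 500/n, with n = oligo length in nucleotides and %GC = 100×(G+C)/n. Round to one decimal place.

Length n = 48. T=5, G=21, A=7, C=15
G+C = 36, so %GC = 36/48 × 100 = 75%
Salt term: 16.6 × (0) = 0
GC term: 0.41 × 75 = 30.75; length term: −500/48 = −10.417
Tm = 81.5 + (0) + 30.75 − 10.417 = 101.833 → 101.8°C

101.8°C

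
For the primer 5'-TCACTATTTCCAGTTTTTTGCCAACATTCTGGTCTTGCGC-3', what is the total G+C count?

A=6, G=6, C=11, T=17
Total G or C: 6 + 11 = 17

17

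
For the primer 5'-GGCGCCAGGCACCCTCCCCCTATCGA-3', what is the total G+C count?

19

G=6, A=4, T=3, C=13
G+C = 6 + 13 = 19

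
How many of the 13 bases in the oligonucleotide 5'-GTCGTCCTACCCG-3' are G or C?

9

Counting bases: C=6, T=3, A=1, G=3
Total G or C: 3 + 6 = 9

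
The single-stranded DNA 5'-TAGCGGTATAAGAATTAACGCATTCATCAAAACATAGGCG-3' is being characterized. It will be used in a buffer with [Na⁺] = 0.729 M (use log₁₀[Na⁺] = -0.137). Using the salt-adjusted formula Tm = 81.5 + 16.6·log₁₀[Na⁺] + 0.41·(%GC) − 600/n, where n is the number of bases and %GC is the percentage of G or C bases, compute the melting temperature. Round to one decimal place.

79.6°C

Length n = 40. A=16, G=8, C=7, T=9
G+C = 15, so %GC = 15/40 × 100 = 37.5%
Salt term: 16.6 × (-0.137) = -2.274
GC term: 0.41 × 37.5 = 15.375; length term: −600/40 = −15
Tm = 81.5 + (-2.274) + 15.375 − 15 = 79.601 → 79.6°C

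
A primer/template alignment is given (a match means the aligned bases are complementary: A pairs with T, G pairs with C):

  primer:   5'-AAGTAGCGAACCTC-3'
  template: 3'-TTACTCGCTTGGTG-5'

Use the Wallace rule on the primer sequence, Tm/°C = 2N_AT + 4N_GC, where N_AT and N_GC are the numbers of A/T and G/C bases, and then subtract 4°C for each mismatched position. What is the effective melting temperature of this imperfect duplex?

30°C

Primer base counts: A=5, T=2, G=3, C=4 → A+T=7, G+C=7
Perfect-match Tm = 2(7) + 4(7) = 14 + 28 = 42°C
Mismatches (positions where the bases are not complementary): 3 (at positions 3, 4, 13)
Effective Tm = 42 − 3×4 = 42 − 12 = 30°C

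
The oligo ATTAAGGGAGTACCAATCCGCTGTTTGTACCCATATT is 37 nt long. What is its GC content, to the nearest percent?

41%

Base counts: T=12, C=8, G=7, A=10
G+C = 7 + 8 = 15 out of 37 bases
%GC = 15/37 × 100 = 40.54% ≈ 41%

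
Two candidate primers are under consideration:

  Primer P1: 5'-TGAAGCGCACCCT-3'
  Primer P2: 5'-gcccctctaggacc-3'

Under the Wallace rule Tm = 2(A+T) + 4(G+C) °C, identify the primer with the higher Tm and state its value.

Primer P1: A+T=5, G+C=8 → Tm = 2(5)+4(8) = 42°C
Primer P2: A+T=4, G+C=10 → Tm = 2(4)+4(10) = 48°C
42°C vs 48°C → primer P2 is higher.

Primer P2, 48°C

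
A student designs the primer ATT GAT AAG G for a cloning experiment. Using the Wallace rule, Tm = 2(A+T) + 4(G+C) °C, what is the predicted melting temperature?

26°C

Scanning the sequence gives T=3, C=0, A=4, G=3.
AT pairs contribute 7, GC pairs contribute 3.
Tm = 2×7 + 4×3 = 26°C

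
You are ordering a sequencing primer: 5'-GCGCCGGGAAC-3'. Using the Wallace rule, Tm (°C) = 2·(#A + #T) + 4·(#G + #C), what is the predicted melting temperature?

Scanning the sequence gives C=4, A=2, T=0, G=5.
So N_AT = 2 and N_GC = 9.
Tm = 2(2) + 4(9) = 4 + 36 = 40°C

40°C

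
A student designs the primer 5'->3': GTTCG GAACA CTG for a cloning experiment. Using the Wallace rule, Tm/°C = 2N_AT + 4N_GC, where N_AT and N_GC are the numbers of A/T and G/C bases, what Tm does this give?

40°C

Base counts: C=3, G=4, A=3, T=3
So N_AT = 6 and N_GC = 7.
Tm = 4·7 + 2·6 = 28 + 12 = 40°C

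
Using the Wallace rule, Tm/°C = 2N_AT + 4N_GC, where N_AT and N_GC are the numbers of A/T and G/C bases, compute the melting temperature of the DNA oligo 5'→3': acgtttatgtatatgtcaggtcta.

Base counts: C=3, G=5, T=10, A=6
AT pairs contribute 16, GC pairs contribute 8.
Tm = 2(16) + 4(8) = 32 + 32 = 64°C

64°C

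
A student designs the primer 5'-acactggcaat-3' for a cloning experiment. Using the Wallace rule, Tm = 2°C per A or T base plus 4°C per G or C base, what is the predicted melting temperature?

32°C

Base counts: C=3, T=2, G=2, A=4
A+T = 6, G+C = 5
Tm = 4·5 + 2·6 = 20 + 12 = 32°C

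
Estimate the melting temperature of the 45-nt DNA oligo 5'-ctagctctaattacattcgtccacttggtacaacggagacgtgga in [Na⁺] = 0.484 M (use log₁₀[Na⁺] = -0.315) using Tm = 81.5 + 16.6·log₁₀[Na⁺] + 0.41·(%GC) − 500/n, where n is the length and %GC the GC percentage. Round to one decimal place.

Length n = 45. Scanning the sequence gives C=11, T=12, G=10, A=12.
G+C = 21, so %GC = 21/45 × 100 = 46.667%
Salt term: 16.6 × (-0.315) = -5.229
GC term: 0.41 × 46.667 = 19.133; length term: −500/45 = −11.111
Tm = 81.5 + (-5.229) + 19.133 − 11.111 = 84.293 → 84.3°C

84.3°C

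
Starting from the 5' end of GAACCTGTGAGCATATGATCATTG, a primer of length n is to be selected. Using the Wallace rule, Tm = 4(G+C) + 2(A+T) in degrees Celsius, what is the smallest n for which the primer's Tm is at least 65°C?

n = 24

First 23 bases: GAACCTGTGAGCATATGATCATT → Tm = 64°C (< 65°C)
First 24 bases: GAACCTGTGAGCATATGATCATTG → Tm = 68°C (≥ 65°C)
Since every base adds ≥2°C, Tm only increases with n, so the threshold is first crossed at n = 24.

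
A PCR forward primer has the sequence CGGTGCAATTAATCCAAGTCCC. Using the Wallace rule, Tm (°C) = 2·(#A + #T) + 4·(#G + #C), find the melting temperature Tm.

Base counts: G=4, A=6, T=5, C=7
AT pairs contribute 11, GC pairs contribute 11.
Tm = 4·11 + 2·11 = 44 + 22 = 66°C

66°C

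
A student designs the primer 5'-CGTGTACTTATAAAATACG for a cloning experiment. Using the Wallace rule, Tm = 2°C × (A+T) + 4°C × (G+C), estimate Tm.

Scanning the sequence gives G=3, A=7, C=3, T=6.
A+T = 13, G+C = 6
Tm = 4·6 + 2·13 = 24 + 26 = 50°C

50°C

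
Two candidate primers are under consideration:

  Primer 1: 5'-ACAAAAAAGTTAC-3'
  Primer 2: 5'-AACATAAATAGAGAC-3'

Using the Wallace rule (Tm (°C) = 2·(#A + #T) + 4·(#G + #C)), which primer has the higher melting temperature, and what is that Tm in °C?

Primer 2, 38°C

Primer 1: A+T=10, G+C=3 → Tm = 2(10)+4(3) = 32°C
Primer 2: A+T=11, G+C=4 → Tm = 2(11)+4(4) = 38°C
32°C vs 38°C → primer 2 is higher.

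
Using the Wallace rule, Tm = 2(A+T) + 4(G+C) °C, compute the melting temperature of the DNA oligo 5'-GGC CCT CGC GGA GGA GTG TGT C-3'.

76°C

Base counts: C=6, G=10, T=4, A=2
AT pairs contribute 6, GC pairs contribute 16.
Tm = 2(6) + 4(16) = 12 + 64 = 76°C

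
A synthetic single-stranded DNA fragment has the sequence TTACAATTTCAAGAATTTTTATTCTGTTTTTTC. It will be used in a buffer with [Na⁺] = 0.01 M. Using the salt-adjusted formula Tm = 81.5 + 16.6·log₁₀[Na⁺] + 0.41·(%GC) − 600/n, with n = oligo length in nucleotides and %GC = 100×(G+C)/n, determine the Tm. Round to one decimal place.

37.6°C

Length n = 33. A=8, T=19, C=4, G=2
G+C = 6, so %GC = 6/33 × 100 = 18.182%
Salt term: 16.6 × (-2) = -33.2
GC term: 0.41 × 18.182 = 7.455; length term: −600/33 = −18.182
Tm = 81.5 + (-33.2) + 7.455 − 18.182 = 37.573 → 37.6°C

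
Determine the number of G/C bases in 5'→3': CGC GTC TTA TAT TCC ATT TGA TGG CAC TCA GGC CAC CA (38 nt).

C=12, T=11, G=7, A=8
Total G or C: 7 + 12 = 19

19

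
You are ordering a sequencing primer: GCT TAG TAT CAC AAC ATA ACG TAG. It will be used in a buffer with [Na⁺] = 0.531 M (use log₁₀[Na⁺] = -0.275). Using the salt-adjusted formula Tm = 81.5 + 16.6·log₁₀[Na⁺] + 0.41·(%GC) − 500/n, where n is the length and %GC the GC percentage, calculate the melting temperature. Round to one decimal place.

71.5°C

Length n = 24. Scanning the sequence gives T=6, C=5, A=9, G=4.
G+C = 9, so %GC = 9/24 × 100 = 37.5%
Salt term: 16.6 × (-0.275) = -4.565
GC term: 0.41 × 37.5 = 15.375; length term: −500/24 = −20.833
Tm = 81.5 + (-4.565) + 15.375 − 20.833 = 71.477 → 71.5°C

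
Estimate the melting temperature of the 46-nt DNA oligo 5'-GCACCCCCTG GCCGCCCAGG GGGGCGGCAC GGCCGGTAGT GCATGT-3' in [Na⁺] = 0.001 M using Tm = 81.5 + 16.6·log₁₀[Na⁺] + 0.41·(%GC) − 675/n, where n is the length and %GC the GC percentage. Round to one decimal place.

Length n = 46. Counting bases: A=5, G=19, T=5, C=17
G+C = 36, so %GC = 36/46 × 100 = 78.261%
Salt term: 16.6 × (-3) = -49.8
GC term: 0.41 × 78.261 = 32.087; length term: −675/46 = −14.674
Tm = 81.5 + (-49.8) + 32.087 − 14.674 = 49.113 → 49.1°C

49.1°C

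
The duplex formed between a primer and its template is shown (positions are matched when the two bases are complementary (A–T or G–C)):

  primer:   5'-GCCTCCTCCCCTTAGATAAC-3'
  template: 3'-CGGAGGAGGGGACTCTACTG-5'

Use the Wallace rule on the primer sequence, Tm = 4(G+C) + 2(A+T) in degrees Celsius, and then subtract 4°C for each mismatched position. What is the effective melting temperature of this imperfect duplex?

54°C

Primer base counts: A=4, T=5, G=2, C=9 → A+T=9, G+C=11
Perfect-match Tm = 2(9) + 4(11) = 18 + 44 = 62°C
Mismatches (positions where the bases are not complementary): 2 (at positions 13, 18)
Effective Tm = 62 − 2×4 = 62 − 8 = 54°C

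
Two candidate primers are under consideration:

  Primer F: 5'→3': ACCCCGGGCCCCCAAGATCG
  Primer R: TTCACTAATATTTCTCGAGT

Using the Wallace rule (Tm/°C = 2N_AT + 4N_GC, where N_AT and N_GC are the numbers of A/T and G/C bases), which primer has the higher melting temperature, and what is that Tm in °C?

Primer F, 70°C

Primer F: A+T=5, G+C=15 → Tm = 2(5)+4(15) = 70°C
Primer R: A+T=14, G+C=6 → Tm = 2(14)+4(6) = 52°C
70°C vs 52°C → primer F is higher.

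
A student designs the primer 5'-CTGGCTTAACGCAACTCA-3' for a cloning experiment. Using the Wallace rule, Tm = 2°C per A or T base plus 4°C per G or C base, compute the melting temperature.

54°C

Scanning the sequence gives C=6, T=4, G=3, A=5.
A+T = 9, G+C = 9
Tm = 4·9 + 2·9 = 36 + 18 = 54°C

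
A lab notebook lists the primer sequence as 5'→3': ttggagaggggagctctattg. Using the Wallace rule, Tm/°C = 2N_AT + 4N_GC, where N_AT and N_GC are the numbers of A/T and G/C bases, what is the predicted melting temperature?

64°C

Counting bases: G=9, C=2, T=6, A=4
So N_AT = 10 and N_GC = 11.
Tm = 2×10 + 4×11 = 64°C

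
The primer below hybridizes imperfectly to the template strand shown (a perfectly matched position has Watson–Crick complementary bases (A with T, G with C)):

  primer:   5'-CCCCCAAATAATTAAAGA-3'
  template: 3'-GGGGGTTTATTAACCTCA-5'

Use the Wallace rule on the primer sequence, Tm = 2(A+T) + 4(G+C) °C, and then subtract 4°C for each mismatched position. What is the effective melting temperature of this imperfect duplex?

Primer base counts: A=9, T=3, G=1, C=5 → A+T=12, G+C=6
Perfect-match Tm = 2(12) + 4(6) = 24 + 24 = 48°C
Mismatches (positions where the bases are not complementary): 3 (at positions 14, 15, 18)
Effective Tm = 48 − 3×4 = 48 − 12 = 36°C

36°C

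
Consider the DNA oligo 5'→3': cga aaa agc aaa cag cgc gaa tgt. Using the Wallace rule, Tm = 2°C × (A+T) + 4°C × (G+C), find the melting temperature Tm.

Counting bases: C=5, T=2, A=11, G=6
A+T = 13, G+C = 11
Tm = 4·11 + 2·13 = 44 + 26 = 70°C

70°C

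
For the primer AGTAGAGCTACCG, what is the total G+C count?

7

Base counts: G=4, A=4, T=2, C=3
G+C = 4 + 3 = 7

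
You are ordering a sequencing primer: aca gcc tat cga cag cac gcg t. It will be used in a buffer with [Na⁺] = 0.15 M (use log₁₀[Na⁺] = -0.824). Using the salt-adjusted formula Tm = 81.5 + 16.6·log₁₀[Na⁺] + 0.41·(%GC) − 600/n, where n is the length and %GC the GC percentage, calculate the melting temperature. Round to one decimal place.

64.8°C

Length n = 22. G=5, A=6, C=8, T=3
G+C = 13, so %GC = 13/22 × 100 = 59.091%
Salt term: 16.6 × (-0.824) = -13.678
GC term: 0.41 × 59.091 = 24.227; length term: −600/22 = −27.273
Tm = 81.5 + (-13.678) + 24.227 − 27.273 = 64.776 → 64.8°C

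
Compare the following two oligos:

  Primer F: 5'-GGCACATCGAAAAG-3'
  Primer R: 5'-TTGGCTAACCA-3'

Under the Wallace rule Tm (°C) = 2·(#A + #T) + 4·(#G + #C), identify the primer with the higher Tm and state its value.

Primer F: A+T=7, G+C=7 → Tm = 2(7)+4(7) = 42°C
Primer R: A+T=6, G+C=5 → Tm = 2(6)+4(5) = 32°C
42°C vs 32°C → primer F is higher.

Primer F, 42°C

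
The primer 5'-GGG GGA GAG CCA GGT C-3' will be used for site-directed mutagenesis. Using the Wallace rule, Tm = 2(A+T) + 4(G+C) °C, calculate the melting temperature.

56°C

Base counts: C=3, G=9, A=3, T=1
So N_AT = 4 and N_GC = 12.
Tm = 4·12 + 2·4 = 48 + 8 = 56°C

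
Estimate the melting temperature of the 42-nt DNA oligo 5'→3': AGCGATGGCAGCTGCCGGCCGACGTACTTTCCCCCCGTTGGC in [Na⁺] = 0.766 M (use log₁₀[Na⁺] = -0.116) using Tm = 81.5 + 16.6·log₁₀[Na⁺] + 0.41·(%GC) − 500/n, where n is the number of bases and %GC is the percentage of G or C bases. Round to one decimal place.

96.0°C

Length n = 42. Scanning the sequence gives T=8, G=13, C=16, A=5.
G+C = 29, so %GC = 29/42 × 100 = 69.048%
Salt term: 16.6 × (-0.116) = -1.926
GC term: 0.41 × 69.048 = 28.31; length term: −500/42 = −11.905
Tm = 81.5 + (-1.926) + 28.31 − 11.905 = 95.979 → 96.0°C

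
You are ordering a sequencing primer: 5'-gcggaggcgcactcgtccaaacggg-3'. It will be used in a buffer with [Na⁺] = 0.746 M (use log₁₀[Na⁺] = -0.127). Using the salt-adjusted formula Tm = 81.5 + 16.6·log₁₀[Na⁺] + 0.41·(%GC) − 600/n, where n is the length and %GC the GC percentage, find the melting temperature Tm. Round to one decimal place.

Length n = 25. Scanning the sequence gives C=8, G=10, T=2, A=5.
G+C = 18, so %GC = 18/25 × 100 = 72%
Salt term: 16.6 × (-0.127) = -2.108
GC term: 0.41 × 72 = 29.52; length term: −600/25 = −24
Tm = 81.5 + (-2.108) + 29.52 − 24 = 84.912 → 84.9°C

84.9°C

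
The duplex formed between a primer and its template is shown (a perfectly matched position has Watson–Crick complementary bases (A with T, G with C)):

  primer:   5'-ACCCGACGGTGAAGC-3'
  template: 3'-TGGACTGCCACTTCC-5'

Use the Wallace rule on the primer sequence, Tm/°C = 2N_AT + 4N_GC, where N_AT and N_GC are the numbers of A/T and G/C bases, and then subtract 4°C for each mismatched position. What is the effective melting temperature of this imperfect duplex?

42°C

Primer base counts: A=4, T=1, G=5, C=5 → A+T=5, G+C=10
Perfect-match Tm = 2(5) + 4(10) = 10 + 40 = 50°C
Mismatches (positions where the bases are not complementary): 2 (at positions 4, 15)
Effective Tm = 50 − 2×4 = 50 − 8 = 42°C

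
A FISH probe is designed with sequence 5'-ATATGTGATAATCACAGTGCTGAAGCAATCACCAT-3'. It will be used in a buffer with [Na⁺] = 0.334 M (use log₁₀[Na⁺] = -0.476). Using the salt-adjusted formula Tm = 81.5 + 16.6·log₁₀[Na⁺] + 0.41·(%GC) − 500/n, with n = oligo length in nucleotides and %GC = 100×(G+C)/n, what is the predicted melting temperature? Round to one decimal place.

74.5°C

Length n = 35. T=9, G=6, A=13, C=7
G+C = 13, so %GC = 13/35 × 100 = 37.143%
Salt term: 16.6 × (-0.476) = -7.902
GC term: 0.41 × 37.143 = 15.229; length term: −500/35 = −14.286
Tm = 81.5 + (-7.902) + 15.229 − 14.286 = 74.541 → 74.5°C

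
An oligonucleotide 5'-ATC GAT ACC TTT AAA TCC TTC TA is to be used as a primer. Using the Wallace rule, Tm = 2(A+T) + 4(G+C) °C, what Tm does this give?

Base counts: A=7, G=1, T=9, C=6
AT pairs contribute 16, GC pairs contribute 7.
Tm = 4·7 + 2·16 = 28 + 32 = 60°C

60°C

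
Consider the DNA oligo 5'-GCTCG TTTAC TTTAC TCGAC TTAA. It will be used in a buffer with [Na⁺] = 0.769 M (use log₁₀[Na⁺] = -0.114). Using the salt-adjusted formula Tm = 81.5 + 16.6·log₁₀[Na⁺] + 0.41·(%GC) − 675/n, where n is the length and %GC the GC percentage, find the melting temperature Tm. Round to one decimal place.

66.9°C

Length n = 24. Scanning the sequence gives A=5, C=6, G=3, T=10.
G+C = 9, so %GC = 9/24 × 100 = 37.5%
Salt term: 16.6 × (-0.114) = -1.892
GC term: 0.41 × 37.5 = 15.375; length term: −675/24 = −28.125
Tm = 81.5 + (-1.892) + 15.375 − 28.125 = 66.858 → 66.9°C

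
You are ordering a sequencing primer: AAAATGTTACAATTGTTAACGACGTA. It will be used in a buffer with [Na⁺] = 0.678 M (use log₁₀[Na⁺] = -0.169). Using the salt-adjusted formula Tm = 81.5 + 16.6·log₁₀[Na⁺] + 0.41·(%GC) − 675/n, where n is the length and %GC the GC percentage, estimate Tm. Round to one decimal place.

63.8°C

Length n = 26. Base counts: T=8, G=4, A=11, C=3
G+C = 7, so %GC = 7/26 × 100 = 26.923%
Salt term: 16.6 × (-0.169) = -2.805
GC term: 0.41 × 26.923 = 11.038; length term: −675/26 = −25.962
Tm = 81.5 + (-2.805) + 11.038 − 25.962 = 63.771 → 63.8°C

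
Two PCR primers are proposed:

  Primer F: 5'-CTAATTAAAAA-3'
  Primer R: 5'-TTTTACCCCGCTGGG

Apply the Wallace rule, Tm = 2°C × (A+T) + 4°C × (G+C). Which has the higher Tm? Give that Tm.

Primer R, 48°C

Primer F: A+T=10, G+C=1 → Tm = 2(10)+4(1) = 24°C
Primer R: A+T=6, G+C=9 → Tm = 2(6)+4(9) = 48°C
24°C vs 48°C → primer R is higher.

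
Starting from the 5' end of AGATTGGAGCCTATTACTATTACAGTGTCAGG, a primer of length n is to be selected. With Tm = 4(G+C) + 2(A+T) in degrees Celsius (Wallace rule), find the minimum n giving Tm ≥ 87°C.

n = 32

First 31 bases: AGATTGGAGCCTATTACTATTACAGTGTCAG → Tm = 86°C (< 87°C)
First 32 bases: AGATTGGAGCCTATTACTATTACAGTGTCAGG → Tm = 90°C (≥ 87°C)
Each additional base adds 2°C (A/T) or 4°C (G/C), so Tm is non-decreasing in n; n = 32 is the first length to reach 87°C.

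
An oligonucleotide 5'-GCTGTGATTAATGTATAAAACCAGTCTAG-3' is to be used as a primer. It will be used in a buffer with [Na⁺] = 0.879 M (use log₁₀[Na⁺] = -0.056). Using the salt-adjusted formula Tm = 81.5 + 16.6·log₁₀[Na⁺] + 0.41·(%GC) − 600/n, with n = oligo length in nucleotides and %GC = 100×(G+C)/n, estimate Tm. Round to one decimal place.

Length n = 29. Base counts: C=4, A=10, G=6, T=9
G+C = 10, so %GC = 10/29 × 100 = 34.483%
Salt term: 16.6 × (-0.056) = -0.93
GC term: 0.41 × 34.483 = 14.138; length term: −600/29 = −20.69
Tm = 81.5 + (-0.93) + 14.138 − 20.69 = 74.018 → 74.0°C

74.0°C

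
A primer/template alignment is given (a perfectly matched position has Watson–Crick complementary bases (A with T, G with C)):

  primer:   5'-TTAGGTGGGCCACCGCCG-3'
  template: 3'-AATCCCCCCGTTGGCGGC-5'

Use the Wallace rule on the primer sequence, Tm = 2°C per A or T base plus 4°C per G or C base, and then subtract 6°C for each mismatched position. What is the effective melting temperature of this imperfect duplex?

50°C

Primer base counts: A=2, T=3, G=7, C=6 → A+T=5, G+C=13
Perfect-match Tm = 2(5) + 4(13) = 10 + 52 = 62°C
Mismatches (positions where the bases are not complementary): 2 (at positions 6, 11)
Effective Tm = 62 − 2×6 = 62 − 12 = 50°C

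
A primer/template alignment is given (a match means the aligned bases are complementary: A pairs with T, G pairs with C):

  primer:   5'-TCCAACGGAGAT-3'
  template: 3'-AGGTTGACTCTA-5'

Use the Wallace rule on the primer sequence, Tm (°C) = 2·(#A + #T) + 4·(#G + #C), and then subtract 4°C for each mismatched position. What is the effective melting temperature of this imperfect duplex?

Primer base counts: A=4, T=2, G=3, C=3 → A+T=6, G+C=6
Perfect-match Tm = 2(6) + 4(6) = 12 + 24 = 36°C
Mismatches (positions where the bases are not complementary): 1 (at position 7)
Effective Tm = 36 − 1×4 = 36 − 4 = 32°C

32°C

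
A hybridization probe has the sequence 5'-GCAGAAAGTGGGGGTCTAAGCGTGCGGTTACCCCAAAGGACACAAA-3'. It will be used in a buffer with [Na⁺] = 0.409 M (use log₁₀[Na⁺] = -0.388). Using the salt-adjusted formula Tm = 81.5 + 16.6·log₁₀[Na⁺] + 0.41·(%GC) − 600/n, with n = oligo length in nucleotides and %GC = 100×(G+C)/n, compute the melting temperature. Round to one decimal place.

Length n = 46. Scanning the sequence gives G=15, T=6, C=10, A=15.
G+C = 25, so %GC = 25/46 × 100 = 54.348%
Salt term: 16.6 × (-0.388) = -6.441
GC term: 0.41 × 54.348 = 22.283; length term: −600/46 = −13.043
Tm = 81.5 + (-6.441) + 22.283 − 13.043 = 84.299 → 84.3°C

84.3°C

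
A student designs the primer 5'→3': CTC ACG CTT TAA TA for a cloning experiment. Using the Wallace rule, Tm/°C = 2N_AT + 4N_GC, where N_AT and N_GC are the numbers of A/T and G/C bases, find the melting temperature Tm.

A=4, C=4, G=1, T=5
So N_AT = 9 and N_GC = 5.
Tm = 4·5 + 2·9 = 20 + 18 = 38°C

38°C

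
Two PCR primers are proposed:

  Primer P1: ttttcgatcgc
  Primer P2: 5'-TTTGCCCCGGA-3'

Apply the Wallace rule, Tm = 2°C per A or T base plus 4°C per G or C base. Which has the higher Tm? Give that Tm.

Primer P1: A+T=6, G+C=5 → Tm = 2(6)+4(5) = 32°C
Primer P2: A+T=4, G+C=7 → Tm = 2(4)+4(7) = 36°C
32°C vs 36°C → primer P2 is higher.

Primer P2, 36°C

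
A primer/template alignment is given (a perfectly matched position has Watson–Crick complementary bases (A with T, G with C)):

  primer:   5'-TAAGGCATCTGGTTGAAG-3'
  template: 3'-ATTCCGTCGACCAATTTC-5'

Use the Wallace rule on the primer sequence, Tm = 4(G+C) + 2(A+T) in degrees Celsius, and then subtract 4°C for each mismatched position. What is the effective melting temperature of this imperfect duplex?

Primer base counts: A=5, T=5, G=6, C=2 → A+T=10, G+C=8
Perfect-match Tm = 2(10) + 4(8) = 20 + 32 = 52°C
Mismatches (positions where the bases are not complementary): 2 (at positions 8, 15)
Effective Tm = 52 − 2×4 = 52 − 8 = 44°C

44°C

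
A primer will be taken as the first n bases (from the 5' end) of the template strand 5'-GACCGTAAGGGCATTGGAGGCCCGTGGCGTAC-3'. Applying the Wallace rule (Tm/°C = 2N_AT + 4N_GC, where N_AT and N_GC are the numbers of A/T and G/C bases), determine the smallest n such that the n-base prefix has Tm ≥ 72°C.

n = 22

First 21 bases: GACCGTAAGGGCATTGGAGGC → Tm = 68°C (< 72°C)
First 22 bases: GACCGTAAGGGCATTGGAGGCC → Tm = 72°C (≥ 72°C)
Since every base adds ≥2°C, Tm only increases with n, so the threshold is first crossed at n = 22.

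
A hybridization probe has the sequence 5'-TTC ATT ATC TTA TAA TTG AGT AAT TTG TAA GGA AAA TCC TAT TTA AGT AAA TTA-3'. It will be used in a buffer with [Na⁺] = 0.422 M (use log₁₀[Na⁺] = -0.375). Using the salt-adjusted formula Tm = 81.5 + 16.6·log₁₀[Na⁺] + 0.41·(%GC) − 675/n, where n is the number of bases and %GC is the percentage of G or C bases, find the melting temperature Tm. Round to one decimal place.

70.4°C

Length n = 54. Base counts: C=4, G=6, A=21, T=23
G+C = 10, so %GC = 10/54 × 100 = 18.519%
Salt term: 16.6 × (-0.375) = -6.225
GC term: 0.41 × 18.519 = 7.593; length term: −675/54 = −12.5
Tm = 81.5 + (-6.225) + 7.593 − 12.5 = 70.368 → 70.4°C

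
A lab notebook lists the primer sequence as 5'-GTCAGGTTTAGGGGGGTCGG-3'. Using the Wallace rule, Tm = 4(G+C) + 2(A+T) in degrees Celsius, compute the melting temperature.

Counting bases: C=2, A=2, T=5, G=11
A+T = 7, G+C = 13
Tm = 2(7) + 4(13) = 14 + 52 = 66°C

66°C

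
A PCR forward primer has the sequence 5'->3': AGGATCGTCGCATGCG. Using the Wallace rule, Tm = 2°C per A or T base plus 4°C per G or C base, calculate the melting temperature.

52°C

C=4, T=3, G=6, A=3
So N_AT = 6 and N_GC = 10.
Tm = 2×6 + 4×10 = 52°C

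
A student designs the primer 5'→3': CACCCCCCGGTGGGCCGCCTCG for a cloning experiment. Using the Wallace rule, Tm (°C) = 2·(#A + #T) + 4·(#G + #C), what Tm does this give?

82°C

Counting bases: C=12, A=1, T=2, G=7
AT pairs contribute 3, GC pairs contribute 19.
Tm = 2(3) + 4(19) = 6 + 76 = 82°C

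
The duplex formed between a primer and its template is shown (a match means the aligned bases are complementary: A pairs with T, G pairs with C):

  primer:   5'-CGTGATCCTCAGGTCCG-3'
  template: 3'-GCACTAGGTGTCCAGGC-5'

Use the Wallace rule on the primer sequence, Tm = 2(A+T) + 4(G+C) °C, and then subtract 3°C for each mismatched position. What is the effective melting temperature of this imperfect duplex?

53°C

Primer base counts: A=2, T=4, G=5, C=6 → A+T=6, G+C=11
Perfect-match Tm = 2(6) + 4(11) = 12 + 44 = 56°C
Mismatches (positions where the bases are not complementary): 1 (at position 9)
Effective Tm = 56 − 1×3 = 56 − 3 = 53°C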